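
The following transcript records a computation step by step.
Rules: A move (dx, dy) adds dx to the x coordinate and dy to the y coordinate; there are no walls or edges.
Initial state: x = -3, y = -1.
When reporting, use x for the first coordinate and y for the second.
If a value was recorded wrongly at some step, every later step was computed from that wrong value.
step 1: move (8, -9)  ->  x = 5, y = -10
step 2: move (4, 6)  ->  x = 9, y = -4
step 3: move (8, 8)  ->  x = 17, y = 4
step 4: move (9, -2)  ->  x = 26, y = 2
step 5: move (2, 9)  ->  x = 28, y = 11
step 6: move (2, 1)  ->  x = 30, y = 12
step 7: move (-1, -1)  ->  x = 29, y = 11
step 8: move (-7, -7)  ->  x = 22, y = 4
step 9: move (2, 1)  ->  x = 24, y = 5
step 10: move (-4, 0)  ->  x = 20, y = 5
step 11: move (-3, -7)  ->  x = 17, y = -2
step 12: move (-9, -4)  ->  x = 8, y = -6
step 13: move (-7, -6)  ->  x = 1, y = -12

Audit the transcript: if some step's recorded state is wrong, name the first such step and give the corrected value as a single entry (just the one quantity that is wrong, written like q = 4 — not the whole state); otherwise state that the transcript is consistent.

Recomputing the run from the initial state:
step 1: x = 5, y = -10
step 2: x = 9, y = -4
step 3: x = 17, y = 4
step 4: x = 26, y = 2
step 5: x = 28, y = 11
step 6: x = 30, y = 12
step 7: x = 29, y = 11
step 8: x = 22, y = 4
step 9: x = 24, y = 5
step 10: x = 20, y = 5
step 11: x = 17, y = -2
step 12: x = 8, y = -6
step 13: x = 1, y = -12
This matches the transcript at every step.

no error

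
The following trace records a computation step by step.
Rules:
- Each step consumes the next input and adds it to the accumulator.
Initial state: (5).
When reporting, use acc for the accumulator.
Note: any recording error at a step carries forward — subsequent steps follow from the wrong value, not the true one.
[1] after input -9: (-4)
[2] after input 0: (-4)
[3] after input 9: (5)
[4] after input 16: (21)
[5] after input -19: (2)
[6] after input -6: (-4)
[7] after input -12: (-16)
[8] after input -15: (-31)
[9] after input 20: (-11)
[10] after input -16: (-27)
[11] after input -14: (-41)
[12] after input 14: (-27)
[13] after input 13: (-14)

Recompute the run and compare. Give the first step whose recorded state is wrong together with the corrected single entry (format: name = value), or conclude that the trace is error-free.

Step 1: acc = 5 + -9 = -4 — checks out.
Step 2: acc = -4 + 0 = -4 — checks out.
Step 3: acc = -4 + 9 = 5 — verified.
Step 4: acc = 5 + 16 = 21 — same as recorded.
Step 5: acc = 21 + -19 = 2 — confirmed correct.
Step 6: acc = 2 + -6 = -4 — verified.
Step 7: acc = -4 + -12 = -16 — verified.
Step 8: acc = -16 + -15 = -31 — confirmed correct.
Step 9: acc = -31 + 20 = -11 — agrees with the trace.
Step 10: acc = -11 + -16 = -27 — confirmed correct.
Step 11: acc = -27 + -14 = -41 — verified.
Step 12: acc = -41 + 14 = -27 — exactly as logged.
Step 13: acc = -27 + 13 = -14 — checks out.
Each recorded entry agrees with the recomputation.

no error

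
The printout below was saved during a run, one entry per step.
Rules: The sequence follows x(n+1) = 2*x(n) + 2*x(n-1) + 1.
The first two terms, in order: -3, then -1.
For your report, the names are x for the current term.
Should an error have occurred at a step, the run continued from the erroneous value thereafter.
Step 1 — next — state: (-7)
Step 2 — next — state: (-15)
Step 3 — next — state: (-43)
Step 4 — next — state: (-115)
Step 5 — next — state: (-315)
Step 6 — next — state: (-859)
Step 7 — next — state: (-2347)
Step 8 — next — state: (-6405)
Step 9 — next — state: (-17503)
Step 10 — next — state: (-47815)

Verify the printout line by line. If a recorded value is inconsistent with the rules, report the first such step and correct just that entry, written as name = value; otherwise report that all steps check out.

Recomputing the run from the initial state:
step 1: x = -7
step 2: x = -15
step 3: x = -43
step 4: x = -115
step 5: x = -315
step 6: x = -859
step 7: x = -2347
step 8: x = -6411
step 9: x = -17515
step 10: x = -47851
The first disagreement with the printout is at step 8, where the value should be x = -6411.

step 8, x = -6411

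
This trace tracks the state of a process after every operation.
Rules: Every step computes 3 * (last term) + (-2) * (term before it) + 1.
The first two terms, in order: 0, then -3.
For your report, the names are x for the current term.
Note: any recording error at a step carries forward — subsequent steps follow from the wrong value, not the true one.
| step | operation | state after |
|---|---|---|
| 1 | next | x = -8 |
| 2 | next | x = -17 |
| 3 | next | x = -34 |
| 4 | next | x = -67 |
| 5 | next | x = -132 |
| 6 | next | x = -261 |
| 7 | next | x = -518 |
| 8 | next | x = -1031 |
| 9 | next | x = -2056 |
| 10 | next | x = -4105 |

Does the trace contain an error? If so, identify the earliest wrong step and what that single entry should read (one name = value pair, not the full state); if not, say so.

Recomputing the run from the initial state:
step 1: x = -8
step 2: x = -17
step 3: x = -34
step 4: x = -67
step 5: x = -132
step 6: x = -261
step 7: x = -518
step 8: x = -1031
step 9: x = -2056
step 10: x = -4105
This matches the trace at every step.

no error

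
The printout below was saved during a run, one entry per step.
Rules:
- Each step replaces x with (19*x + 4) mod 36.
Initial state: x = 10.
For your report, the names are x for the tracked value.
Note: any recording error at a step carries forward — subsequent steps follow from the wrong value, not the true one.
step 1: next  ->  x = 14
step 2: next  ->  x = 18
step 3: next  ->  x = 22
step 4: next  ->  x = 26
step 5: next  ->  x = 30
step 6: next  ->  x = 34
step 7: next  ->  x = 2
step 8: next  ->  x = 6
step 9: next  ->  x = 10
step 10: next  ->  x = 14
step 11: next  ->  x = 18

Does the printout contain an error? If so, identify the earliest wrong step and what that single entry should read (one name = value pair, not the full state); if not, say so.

no error

Recomputing the run from the initial state:
step 1: x = 14
step 2: x = 18
step 3: x = 22
step 4: x = 26
step 5: x = 30
step 6: x = 34
step 7: x = 2
step 8: x = 6
step 9: x = 10
step 10: x = 14
step 11: x = 18
This matches the printout at every step.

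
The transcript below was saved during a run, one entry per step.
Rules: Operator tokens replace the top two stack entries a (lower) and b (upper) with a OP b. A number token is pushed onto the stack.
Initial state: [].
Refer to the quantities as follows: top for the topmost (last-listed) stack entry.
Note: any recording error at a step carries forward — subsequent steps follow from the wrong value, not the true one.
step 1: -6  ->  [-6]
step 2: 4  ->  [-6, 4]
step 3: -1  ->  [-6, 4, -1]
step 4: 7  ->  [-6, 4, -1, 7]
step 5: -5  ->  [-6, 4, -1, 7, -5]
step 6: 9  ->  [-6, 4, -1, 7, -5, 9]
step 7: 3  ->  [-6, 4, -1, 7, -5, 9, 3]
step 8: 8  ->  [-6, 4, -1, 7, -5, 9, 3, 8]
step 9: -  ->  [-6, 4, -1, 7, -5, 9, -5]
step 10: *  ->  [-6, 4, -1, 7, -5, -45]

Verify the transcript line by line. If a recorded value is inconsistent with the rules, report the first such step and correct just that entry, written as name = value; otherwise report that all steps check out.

no error

Recomputing the run from the initial state:
step 1: [-6]
step 2: [-6, 4]
step 3: [-6, 4, -1]
step 4: [-6, 4, -1, 7]
step 5: [-6, 4, -1, 7, -5]
step 6: [-6, 4, -1, 7, -5, 9]
step 7: [-6, 4, -1, 7, -5, 9, 3]
step 8: [-6, 4, -1, 7, -5, 9, 3, 8]
step 9: [-6, 4, -1, 7, -5, 9, -5]
step 10: [-6, 4, -1, 7, -5, -45]
This matches the transcript at every step.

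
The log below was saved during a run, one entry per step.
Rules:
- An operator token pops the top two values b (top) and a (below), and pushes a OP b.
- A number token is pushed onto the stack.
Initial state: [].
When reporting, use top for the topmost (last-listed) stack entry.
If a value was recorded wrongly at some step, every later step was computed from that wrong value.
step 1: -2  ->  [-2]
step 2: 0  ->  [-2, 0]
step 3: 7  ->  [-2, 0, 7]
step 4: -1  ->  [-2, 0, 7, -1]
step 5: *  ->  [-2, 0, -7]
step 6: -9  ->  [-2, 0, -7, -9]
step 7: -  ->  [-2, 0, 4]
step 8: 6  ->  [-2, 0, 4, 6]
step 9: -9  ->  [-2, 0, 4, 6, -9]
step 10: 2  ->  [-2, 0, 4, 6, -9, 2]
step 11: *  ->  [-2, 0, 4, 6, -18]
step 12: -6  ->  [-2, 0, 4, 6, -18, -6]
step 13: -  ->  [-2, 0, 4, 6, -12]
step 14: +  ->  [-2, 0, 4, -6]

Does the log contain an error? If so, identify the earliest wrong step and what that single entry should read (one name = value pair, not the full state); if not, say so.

Recomputing the run from the initial state:
step 1: [-2]
step 2: [-2, 0]
step 3: [-2, 0, 7]
step 4: [-2, 0, 7, -1]
step 5: [-2, 0, -7]
step 6: [-2, 0, -7, -9]
step 7: [-2, 0, 2]
step 8: [-2, 0, 2, 6]
step 9: [-2, 0, 2, 6, -9]
step 10: [-2, 0, 2, 6, -9, 2]
step 11: [-2, 0, 2, 6, -18]
step 12: [-2, 0, 2, 6, -18, -6]
step 13: [-2, 0, 2, 6, -12]
step 14: [-2, 0, 2, -6]
The first disagreement with the log is at step 7, where the value should be top = 2.

step 7, top = 2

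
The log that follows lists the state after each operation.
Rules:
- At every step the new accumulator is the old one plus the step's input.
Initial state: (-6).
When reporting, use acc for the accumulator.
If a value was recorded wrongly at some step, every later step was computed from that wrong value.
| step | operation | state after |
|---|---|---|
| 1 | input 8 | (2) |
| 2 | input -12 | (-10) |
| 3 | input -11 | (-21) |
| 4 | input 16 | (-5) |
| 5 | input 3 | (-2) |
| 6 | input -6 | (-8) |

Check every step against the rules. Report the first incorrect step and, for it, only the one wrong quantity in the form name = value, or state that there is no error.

Recomputing the run from the initial state:
step 1: acc = 2
step 2: acc = -10
step 3: acc = -21
step 4: acc = -5
step 5: acc = -2
step 6: acc = -8
This matches the log at every step.

no error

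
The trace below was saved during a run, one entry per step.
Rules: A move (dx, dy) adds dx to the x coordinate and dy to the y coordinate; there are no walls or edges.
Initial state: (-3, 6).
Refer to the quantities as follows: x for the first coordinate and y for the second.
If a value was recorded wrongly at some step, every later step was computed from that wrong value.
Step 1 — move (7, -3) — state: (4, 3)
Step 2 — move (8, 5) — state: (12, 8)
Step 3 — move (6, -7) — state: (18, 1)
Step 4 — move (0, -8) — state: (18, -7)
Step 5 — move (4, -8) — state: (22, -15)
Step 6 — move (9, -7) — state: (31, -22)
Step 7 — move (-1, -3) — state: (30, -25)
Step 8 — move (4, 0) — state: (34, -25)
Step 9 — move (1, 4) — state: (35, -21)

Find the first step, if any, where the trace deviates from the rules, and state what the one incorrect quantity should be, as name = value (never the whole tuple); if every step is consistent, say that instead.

no error

Recomputing the run from the initial state:
step 1: x = 4, y = 3
step 2: x = 12, y = 8
step 3: x = 18, y = 1
step 4: x = 18, y = -7
step 5: x = 22, y = -15
step 6: x = 31, y = -22
step 7: x = 30, y = -25
step 8: x = 34, y = -25
step 9: x = 35, y = -21
This matches the trace at every step.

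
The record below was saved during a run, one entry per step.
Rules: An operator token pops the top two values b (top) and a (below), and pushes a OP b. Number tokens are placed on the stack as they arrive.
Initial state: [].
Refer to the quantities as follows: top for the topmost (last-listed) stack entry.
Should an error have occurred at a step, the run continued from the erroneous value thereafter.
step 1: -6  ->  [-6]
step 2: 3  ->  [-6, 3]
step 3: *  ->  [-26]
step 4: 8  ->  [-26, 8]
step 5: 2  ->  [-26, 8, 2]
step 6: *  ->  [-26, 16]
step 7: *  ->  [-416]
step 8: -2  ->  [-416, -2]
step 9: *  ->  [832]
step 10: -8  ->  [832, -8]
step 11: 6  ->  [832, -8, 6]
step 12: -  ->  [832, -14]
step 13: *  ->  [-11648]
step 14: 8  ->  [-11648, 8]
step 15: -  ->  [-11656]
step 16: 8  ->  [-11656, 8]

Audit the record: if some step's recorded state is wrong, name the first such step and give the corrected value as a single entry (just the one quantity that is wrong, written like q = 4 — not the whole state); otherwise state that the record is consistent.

step 3, top = -18

Recomputing the run from the initial state:
step 1: [-6]
step 2: [-6, 3]
step 3: [-18]
step 4: [-18, 8]
step 5: [-18, 8, 2]
step 6: [-18, 16]
step 7: [-288]
step 8: [-288, -2]
step 9: [576]
step 10: [576, -8]
step 11: [576, -8, 6]
step 12: [576, -14]
step 13: [-8064]
step 14: [-8064, 8]
step 15: [-8072]
step 16: [-8072, 8]
The first disagreement with the record is at step 3, where the value should be top = -18.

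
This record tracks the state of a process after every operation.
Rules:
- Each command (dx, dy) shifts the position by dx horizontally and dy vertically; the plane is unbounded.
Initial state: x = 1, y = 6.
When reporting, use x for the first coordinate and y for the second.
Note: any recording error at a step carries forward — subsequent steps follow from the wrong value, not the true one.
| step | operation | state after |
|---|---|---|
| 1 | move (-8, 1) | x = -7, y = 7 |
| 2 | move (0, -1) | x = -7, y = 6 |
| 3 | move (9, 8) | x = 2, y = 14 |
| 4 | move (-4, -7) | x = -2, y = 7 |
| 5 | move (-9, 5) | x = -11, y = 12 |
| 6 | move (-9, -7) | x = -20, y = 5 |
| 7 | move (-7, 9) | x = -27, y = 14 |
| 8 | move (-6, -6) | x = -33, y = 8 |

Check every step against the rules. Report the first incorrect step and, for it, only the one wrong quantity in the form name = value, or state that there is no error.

no error

step 1: x = 1 + (-8) = -7, y = 6 + (1) = 7 -> no discrepancy
step 2: x = -7 + (0) = -7, y = 7 + (-1) = 6 -> agrees with the record
step 3: x = -7 + (9) = 2, y = 6 + (8) = 14 -> checks out
step 4: x = 2 + (-4) = -2, y = 14 + (-7) = 7 -> verified
step 5: x = -2 + (-9) = -11, y = 7 + (5) = 12 -> checks out
step 6: x = -11 + (-9) = -20, y = 12 + (-7) = 5 -> checks out
step 7: x = -20 + (-7) = -27, y = 5 + (9) = 14 -> agrees with the record
step 8: x = -27 + (-6) = -33, y = 14 + (-6) = 8 -> in agreement
All entries verified; no error found.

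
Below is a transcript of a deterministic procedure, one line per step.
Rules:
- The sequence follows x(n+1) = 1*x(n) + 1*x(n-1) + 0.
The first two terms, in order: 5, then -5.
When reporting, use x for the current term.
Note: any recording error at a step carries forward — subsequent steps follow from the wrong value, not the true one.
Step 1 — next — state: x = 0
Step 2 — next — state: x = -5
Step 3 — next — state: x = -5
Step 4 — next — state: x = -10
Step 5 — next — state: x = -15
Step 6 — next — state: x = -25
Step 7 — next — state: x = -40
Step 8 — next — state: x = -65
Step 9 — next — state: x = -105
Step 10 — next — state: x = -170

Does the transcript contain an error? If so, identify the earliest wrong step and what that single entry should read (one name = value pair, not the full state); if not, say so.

Step 1: x = 1*(-5) + (1)*(5) + (0) = 0 — no discrepancy.
Step 2: x = 1*(0) + (1)*(-5) + (0) = -5 — no discrepancy.
Step 3: x = 1*(-5) + (1)*(0) + (0) = -5 — consistent with the transcript.
Step 4: x = 1*(-5) + (1)*(-5) + (0) = -10 — same as recorded.
Step 5: x = 1*(-10) + (1)*(-5) + (0) = -15 — consistent with the transcript.
Step 6: x = 1*(-15) + (1)*(-10) + (0) = -25 — matches.
Step 7: x = 1*(-25) + (1)*(-15) + (0) = -40 — same as recorded.
Step 8: x = 1*(-40) + (1)*(-25) + (0) = -65 — consistent with the transcript.
Step 9: x = 1*(-65) + (1)*(-40) + (0) = -105 — exactly as logged.
Step 10: x = 1*(-105) + (1)*(-65) + (0) = -170 — confirmed correct.
All steps check out; nothing to correct.

no error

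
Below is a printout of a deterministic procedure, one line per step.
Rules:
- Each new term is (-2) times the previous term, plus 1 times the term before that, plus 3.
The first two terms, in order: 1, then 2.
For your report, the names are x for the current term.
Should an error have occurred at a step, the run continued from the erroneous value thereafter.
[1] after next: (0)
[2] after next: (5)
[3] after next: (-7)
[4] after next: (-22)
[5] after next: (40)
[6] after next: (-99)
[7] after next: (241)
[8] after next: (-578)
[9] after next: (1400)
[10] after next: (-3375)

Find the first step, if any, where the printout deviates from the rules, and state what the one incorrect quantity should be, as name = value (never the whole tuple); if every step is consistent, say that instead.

step 4, x = 22

step 1: x = -2*(2) + (1)*(1) + (3) = 0 -> confirmed correct
step 2: x = -2*(0) + (1)*(2) + (3) = 5 -> no discrepancy
step 3: x = -2*(5) + (1)*(0) + (3) = -7 -> confirmed correct
step 4: x = -2*(-7) + (1)*(5) + (3) = 22 -> first mismatch against the printout
Step 4 is the first one off; corrected, x = 22.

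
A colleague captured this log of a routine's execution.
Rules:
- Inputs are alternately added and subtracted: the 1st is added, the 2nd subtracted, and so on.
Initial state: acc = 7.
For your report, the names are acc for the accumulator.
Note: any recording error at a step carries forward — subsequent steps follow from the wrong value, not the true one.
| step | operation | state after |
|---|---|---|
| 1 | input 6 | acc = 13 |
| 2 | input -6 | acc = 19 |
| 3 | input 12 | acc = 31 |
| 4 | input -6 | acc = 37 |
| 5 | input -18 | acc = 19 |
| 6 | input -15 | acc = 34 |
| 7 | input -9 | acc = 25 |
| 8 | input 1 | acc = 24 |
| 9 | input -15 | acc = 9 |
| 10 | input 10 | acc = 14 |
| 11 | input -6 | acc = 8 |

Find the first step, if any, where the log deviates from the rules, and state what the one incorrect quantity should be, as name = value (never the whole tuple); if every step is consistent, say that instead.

step 1: acc = 7 + 6 = 13 -> in agreement
step 2: acc = 13 - -6 = 19 -> same as recorded
step 3: acc = 19 + 12 = 31 -> confirmed correct
step 4: acc = 31 - -6 = 37 -> no discrepancy
step 5: acc = 37 + -18 = 19 -> same as recorded
step 6: acc = 19 - -15 = 34 -> exactly as logged
step 7: acc = 34 + -9 = 25 -> consistent with the log
step 8: acc = 25 - 1 = 24 -> matches
step 9: acc = 24 + -15 = 9 -> in agreement
step 10: acc = 9 - 10 = -1 -> first mismatch against the log
First deviation found at step 10; the corrected entry is acc = -1.

step 10, acc = -1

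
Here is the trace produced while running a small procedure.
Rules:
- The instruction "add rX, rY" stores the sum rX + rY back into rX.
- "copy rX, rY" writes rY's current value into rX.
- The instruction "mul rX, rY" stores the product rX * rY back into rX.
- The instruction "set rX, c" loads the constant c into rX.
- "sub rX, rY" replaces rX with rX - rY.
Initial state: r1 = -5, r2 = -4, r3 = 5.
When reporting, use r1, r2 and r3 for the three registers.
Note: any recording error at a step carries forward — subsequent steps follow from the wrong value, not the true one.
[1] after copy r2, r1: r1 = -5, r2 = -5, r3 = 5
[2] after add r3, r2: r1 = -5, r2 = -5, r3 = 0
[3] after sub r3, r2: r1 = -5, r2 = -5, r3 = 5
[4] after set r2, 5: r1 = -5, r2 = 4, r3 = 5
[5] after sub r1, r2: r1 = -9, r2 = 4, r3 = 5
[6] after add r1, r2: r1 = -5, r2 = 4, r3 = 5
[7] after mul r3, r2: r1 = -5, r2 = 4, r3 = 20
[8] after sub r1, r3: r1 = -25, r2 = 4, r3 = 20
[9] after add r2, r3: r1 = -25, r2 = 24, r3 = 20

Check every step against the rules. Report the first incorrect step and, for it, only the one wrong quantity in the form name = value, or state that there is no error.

step 1: r2 = -5 -> exactly as logged
step 2: r3 = 5 + -5 = 0 -> consistent with the trace
step 3: r3 = 0 - -5 = 5 -> matches
step 4: r2 = 5 -> the recorded entry deviates here
The audit stops at step 4: the recorded entry is wrong and should be r2 = 5.

step 4, r2 = 5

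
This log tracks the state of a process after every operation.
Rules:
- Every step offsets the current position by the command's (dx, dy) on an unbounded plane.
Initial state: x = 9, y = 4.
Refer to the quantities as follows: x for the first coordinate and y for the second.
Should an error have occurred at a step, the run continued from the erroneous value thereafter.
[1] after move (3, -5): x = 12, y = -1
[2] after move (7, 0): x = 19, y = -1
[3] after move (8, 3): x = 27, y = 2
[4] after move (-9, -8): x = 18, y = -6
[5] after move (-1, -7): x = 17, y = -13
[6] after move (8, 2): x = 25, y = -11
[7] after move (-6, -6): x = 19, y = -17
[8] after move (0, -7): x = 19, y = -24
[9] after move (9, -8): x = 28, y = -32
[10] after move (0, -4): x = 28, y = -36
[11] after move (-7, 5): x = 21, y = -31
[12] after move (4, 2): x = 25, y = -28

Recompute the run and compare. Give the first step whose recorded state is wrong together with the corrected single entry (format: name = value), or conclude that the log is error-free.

Step 1: x = 9 + (3) = 12, y = 4 + (-5) = -1 — same as recorded.
Step 2: x = 12 + (7) = 19, y = -1 + (0) = -1 — no discrepancy.
Step 3: x = 19 + (8) = 27, y = -1 + (3) = 2 — same as recorded.
Step 4: x = 27 + (-9) = 18, y = 2 + (-8) = -6 — checks out.
Step 5: x = 18 + (-1) = 17, y = -6 + (-7) = -13 — confirmed correct.
Step 6: x = 17 + (8) = 25, y = -13 + (2) = -11 — confirmed correct.
Step 7: x = 25 + (-6) = 19, y = -11 + (-6) = -17 — checks out.
Step 8: x = 19 + (0) = 19, y = -17 + (-7) = -24 — checks out.
Step 9: x = 19 + (9) = 28, y = -24 + (-8) = -32 — consistent with the log.
Step 10: x = 28 + (0) = 28, y = -32 + (-4) = -36 — exactly as logged.
Step 11: x = 28 + (-7) = 21, y = -36 + (5) = -31 — verified.
Step 12: x = 21 + (4) = 25, y = -31 + (2) = -29 — a discrepancy with the log.
That makes step 12 the first incorrect line — y = -29 is what it should show.

step 12, y = -29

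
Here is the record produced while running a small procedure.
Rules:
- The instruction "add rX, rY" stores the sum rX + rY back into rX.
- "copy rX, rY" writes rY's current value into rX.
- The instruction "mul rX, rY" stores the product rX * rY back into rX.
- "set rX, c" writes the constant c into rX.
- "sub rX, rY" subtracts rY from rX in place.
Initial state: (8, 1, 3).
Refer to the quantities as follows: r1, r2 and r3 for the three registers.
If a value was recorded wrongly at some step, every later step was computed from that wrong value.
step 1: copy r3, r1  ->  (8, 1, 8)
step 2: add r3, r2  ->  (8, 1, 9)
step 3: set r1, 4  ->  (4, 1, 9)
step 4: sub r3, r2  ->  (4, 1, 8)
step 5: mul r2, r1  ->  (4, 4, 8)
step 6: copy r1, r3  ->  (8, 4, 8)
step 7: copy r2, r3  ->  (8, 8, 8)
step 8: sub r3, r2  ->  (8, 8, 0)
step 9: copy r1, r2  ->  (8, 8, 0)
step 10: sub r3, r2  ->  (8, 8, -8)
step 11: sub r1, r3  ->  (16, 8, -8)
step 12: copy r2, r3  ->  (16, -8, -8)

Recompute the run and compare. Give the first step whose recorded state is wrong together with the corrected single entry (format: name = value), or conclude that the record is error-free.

Recomputing the run from the initial state:
step 1: r1 = 8, r2 = 1, r3 = 8
step 2: r1 = 8, r2 = 1, r3 = 9
step 3: r1 = 4, r2 = 1, r3 = 9
step 4: r1 = 4, r2 = 1, r3 = 8
step 5: r1 = 4, r2 = 4, r3 = 8
step 6: r1 = 8, r2 = 4, r3 = 8
step 7: r1 = 8, r2 = 8, r3 = 8
step 8: r1 = 8, r2 = 8, r3 = 0
step 9: r1 = 8, r2 = 8, r3 = 0
step 10: r1 = 8, r2 = 8, r3 = -8
step 11: r1 = 16, r2 = 8, r3 = -8
step 12: r1 = 16, r2 = -8, r3 = -8
This matches the record at every step.

no error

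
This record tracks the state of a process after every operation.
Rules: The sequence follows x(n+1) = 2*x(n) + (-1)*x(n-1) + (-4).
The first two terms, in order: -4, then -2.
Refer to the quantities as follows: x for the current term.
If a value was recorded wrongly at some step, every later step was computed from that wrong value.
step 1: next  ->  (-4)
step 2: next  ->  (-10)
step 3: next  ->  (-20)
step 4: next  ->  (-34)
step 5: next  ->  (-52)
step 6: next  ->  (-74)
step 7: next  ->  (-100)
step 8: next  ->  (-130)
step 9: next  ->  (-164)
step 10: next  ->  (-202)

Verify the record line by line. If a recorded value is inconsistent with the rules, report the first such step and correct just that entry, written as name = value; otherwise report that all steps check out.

no error

step 1: x = 2*(-2) + (-1)*(-4) + (-4) = -4 -> exactly as logged
step 2: x = 2*(-4) + (-1)*(-2) + (-4) = -10 -> consistent with the record
step 3: x = 2*(-10) + (-1)*(-4) + (-4) = -20 -> no discrepancy
step 4: x = 2*(-20) + (-1)*(-10) + (-4) = -34 -> checks out
step 5: x = 2*(-34) + (-1)*(-20) + (-4) = -52 -> confirmed correct
step 6: x = 2*(-52) + (-1)*(-34) + (-4) = -74 -> no discrepancy
step 7: x = 2*(-74) + (-1)*(-52) + (-4) = -100 -> same as recorded
step 8: x = 2*(-100) + (-1)*(-74) + (-4) = -130 -> agrees with the record
step 9: x = 2*(-130) + (-1)*(-100) + (-4) = -164 -> checks out
step 10: x = 2*(-164) + (-1)*(-130) + (-4) = -202 -> consistent with the record
Nothing is out of place; the run is error-free.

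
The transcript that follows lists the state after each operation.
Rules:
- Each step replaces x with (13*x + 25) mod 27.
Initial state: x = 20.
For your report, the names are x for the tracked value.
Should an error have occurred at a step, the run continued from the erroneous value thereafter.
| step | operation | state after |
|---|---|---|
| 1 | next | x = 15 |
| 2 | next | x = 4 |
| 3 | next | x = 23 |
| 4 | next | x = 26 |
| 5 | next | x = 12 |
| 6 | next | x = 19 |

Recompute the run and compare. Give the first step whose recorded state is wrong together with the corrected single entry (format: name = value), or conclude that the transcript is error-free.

step 4, x = 0

Recomputing the run from the initial state:
step 1: x = 15
step 2: x = 4
step 3: x = 23
step 4: x = 0
step 5: x = 25
step 6: x = 26
The first disagreement with the transcript is at step 4, where the value should be x = 0.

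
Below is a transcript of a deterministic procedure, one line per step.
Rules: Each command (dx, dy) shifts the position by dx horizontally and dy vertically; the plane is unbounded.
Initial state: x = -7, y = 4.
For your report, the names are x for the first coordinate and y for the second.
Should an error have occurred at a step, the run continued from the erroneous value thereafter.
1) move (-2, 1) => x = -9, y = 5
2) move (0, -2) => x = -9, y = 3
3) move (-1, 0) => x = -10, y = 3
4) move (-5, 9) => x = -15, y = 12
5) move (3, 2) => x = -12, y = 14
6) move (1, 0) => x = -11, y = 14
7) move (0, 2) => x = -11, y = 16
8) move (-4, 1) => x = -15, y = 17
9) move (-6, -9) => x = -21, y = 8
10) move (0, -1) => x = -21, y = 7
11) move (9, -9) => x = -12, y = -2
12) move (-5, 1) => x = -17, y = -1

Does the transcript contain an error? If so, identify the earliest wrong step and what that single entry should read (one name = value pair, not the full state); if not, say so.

step 1: x = -7 + (-2) = -9, y = 4 + (1) = 5 -> in agreement
step 2: x = -9 + (0) = -9, y = 5 + (-2) = 3 -> exactly as logged
step 3: x = -9 + (-1) = -10, y = 3 + (0) = 3 -> no discrepancy
step 4: x = -10 + (-5) = -15, y = 3 + (9) = 12 -> matches
step 5: x = -15 + (3) = -12, y = 12 + (2) = 14 -> exactly as logged
step 6: x = -12 + (1) = -11, y = 14 + (0) = 14 -> consistent with the transcript
step 7: x = -11 + (0) = -11, y = 14 + (2) = 16 -> verified
step 8: x = -11 + (-4) = -15, y = 16 + (1) = 17 -> agrees with the transcript
step 9: x = -15 + (-6) = -21, y = 17 + (-9) = 8 -> confirmed correct
step 10: x = -21 + (0) = -21, y = 8 + (-1) = 7 -> verified
step 11: x = -21 + (9) = -12, y = 7 + (-9) = -2 -> same as recorded
step 12: x = -12 + (-5) = -17, y = -2 + (1) = -1 -> checks out
Each recorded entry agrees with the recomputation.

no error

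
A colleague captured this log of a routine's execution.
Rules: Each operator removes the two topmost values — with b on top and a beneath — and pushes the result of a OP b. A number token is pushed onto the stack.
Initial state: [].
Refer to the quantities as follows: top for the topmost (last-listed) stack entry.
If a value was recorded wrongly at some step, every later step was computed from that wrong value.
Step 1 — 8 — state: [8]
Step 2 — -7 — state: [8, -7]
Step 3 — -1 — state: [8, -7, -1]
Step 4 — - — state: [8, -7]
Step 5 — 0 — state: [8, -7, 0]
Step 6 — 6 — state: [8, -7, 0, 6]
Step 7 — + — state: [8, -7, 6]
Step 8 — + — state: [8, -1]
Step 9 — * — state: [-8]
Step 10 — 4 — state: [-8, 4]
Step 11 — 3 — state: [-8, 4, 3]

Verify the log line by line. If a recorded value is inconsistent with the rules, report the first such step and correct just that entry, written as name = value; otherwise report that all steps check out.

step 4, top = -6

Step 1: push 8: top = 8 — exactly as logged.
Step 2: push -7: top = -7 — confirmed correct.
Step 3: push -1: top = -1 — agrees with the log.
Step 4: -7 - -1 = -6 — the recorded entry deviates here.
The audit stops at step 4: the recorded entry is wrong and should be top = -6.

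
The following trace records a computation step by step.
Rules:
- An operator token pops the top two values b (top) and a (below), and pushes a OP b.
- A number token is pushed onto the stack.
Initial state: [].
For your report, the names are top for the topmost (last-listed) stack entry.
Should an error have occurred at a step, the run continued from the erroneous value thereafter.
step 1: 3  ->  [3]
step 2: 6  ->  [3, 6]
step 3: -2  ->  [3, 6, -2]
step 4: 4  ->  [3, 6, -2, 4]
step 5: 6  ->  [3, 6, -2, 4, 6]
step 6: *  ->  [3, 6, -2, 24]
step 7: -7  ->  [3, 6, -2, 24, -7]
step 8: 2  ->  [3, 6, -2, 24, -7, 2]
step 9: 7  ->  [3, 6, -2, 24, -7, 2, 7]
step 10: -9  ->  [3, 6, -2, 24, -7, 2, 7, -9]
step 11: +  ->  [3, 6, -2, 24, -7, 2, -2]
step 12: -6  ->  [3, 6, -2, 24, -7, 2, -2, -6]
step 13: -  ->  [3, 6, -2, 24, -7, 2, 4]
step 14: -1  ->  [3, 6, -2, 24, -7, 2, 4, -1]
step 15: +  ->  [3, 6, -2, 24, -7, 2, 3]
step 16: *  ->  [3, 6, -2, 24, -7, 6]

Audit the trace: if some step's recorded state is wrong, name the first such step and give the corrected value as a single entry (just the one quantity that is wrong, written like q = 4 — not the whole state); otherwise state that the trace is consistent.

no error

step 1: push 3: top = 3 -> agrees with the trace
step 2: push 6: top = 6 -> agrees with the trace
step 3: push -2: top = -2 -> same as recorded
step 4: push 4: top = 4 -> consistent with the trace
step 5: push 6: top = 6 -> same as recorded
step 6: 4 * 6 = 24 -> confirmed correct
step 7: push -7: top = -7 -> agrees with the trace
step 8: push 2: top = 2 -> exactly as logged
step 9: push 7: top = 7 -> in agreement
step 10: push -9: top = -9 -> consistent with the trace
step 11: 7 + -9 = -2 -> verified
step 12: push -6: top = -6 -> agrees with the trace
step 13: -2 - -6 = 4 -> exactly as logged
step 14: push -1: top = -1 -> matches
step 15: 4 + -1 = 3 -> exactly as logged
step 16: 2 * 3 = 6 -> same as recorded
Every step is consistent.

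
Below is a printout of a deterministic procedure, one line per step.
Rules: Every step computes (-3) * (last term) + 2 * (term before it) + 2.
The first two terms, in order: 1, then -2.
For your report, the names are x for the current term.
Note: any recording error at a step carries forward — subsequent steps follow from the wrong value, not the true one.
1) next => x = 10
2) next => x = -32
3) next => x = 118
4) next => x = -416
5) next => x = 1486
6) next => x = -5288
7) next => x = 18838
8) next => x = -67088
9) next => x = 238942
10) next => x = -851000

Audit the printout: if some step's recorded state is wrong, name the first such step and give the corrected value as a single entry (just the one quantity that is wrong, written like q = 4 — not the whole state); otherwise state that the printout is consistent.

no error

1. x = -3*(-2) + (2)*(1) + (2) = 10 (verified)
2. x = -3*(10) + (2)*(-2) + (2) = -32 (no discrepancy)
3. x = -3*(-32) + (2)*(10) + (2) = 118 (verified)
4. x = -3*(118) + (2)*(-32) + (2) = -416 (agrees with the printout)
5. x = -3*(-416) + (2)*(118) + (2) = 1486 (matches)
6. x = -3*(1486) + (2)*(-416) + (2) = -5288 (in agreement)
7. x = -3*(-5288) + (2)*(1486) + (2) = 18838 (exactly as logged)
8. x = -3*(18838) + (2)*(-5288) + (2) = -67088 (agrees with the printout)
9. x = -3*(-67088) + (2)*(18838) + (2) = 238942 (verified)
10. x = -3*(238942) + (2)*(-67088) + (2) = -851000 (exactly as logged)
All entries verified; no error found.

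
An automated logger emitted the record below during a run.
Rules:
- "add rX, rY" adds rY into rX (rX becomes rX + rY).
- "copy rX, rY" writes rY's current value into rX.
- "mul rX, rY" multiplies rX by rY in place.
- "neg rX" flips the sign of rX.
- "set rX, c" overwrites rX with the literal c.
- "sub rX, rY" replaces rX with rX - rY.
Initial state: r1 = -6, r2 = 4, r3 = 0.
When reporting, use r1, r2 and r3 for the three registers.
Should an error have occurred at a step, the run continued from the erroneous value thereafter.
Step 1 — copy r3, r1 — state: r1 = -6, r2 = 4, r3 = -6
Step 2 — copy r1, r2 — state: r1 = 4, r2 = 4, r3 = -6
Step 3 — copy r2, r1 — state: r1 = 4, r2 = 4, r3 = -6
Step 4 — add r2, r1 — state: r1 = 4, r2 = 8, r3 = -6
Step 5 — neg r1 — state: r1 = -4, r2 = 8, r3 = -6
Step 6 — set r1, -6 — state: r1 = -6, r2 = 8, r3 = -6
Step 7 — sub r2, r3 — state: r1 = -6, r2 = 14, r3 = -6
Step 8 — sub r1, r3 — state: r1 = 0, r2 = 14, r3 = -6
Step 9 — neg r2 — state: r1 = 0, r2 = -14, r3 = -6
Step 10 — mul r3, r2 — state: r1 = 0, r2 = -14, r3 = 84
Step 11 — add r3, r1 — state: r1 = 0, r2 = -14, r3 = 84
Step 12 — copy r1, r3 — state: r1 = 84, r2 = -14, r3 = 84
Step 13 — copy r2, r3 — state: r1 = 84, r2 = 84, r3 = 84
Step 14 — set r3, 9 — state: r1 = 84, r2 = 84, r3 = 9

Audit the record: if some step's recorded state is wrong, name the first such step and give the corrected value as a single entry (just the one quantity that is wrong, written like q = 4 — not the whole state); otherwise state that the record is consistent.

no error

1. r3 = -6 (confirmed correct)
2. r1 = 4 (in agreement)
3. r2 = 4 (agrees with the record)
4. r2 = 4 + 4 = 8 (agrees with the record)
5. r1 = -(4) = -4 (checks out)
6. r1 = -6 (agrees with the record)
7. r2 = 8 - -6 = 14 (same as recorded)
8. r1 = -6 - -6 = 0 (verified)
9. r2 = -(14) = -14 (agrees with the record)
10. r3 = -6 * -14 = 84 (matches)
11. r3 = 84 + 0 = 84 (same as recorded)
12. r1 = 84 (checks out)
13. r2 = 84 (exactly as logged)
14. r3 = 9 (checks out)
All steps check out; nothing to correct.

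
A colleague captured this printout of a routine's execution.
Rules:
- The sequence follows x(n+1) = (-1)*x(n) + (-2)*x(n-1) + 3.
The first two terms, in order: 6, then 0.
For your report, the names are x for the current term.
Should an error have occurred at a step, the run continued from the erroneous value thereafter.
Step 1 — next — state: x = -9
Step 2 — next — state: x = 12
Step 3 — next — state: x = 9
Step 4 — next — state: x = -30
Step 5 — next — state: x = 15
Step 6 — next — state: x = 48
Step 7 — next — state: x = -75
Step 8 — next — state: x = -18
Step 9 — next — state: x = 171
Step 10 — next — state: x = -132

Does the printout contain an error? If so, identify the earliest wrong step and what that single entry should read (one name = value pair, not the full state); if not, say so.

Step 1: x = -1*(0) + (-2)*(6) + (3) = -9 — verified.
Step 2: x = -1*(-9) + (-2)*(0) + (3) = 12 — in agreement.
Step 3: x = -1*(12) + (-2)*(-9) + (3) = 9 — no discrepancy.
Step 4: x = -1*(9) + (-2)*(12) + (3) = -30 — verified.
Step 5: x = -1*(-30) + (-2)*(9) + (3) = 15 — consistent with the printout.
Step 6: x = -1*(15) + (-2)*(-30) + (3) = 48 — same as recorded.
Step 7: x = -1*(48) + (-2)*(15) + (3) = -75 — agrees with the printout.
Step 8: x = -1*(-75) + (-2)*(48) + (3) = -18 — matches.
Step 9: x = -1*(-18) + (-2)*(-75) + (3) = 171 — in agreement.
Step 10: x = -1*(171) + (-2)*(-18) + (3) = -132 — consistent with the printout.
All entries verified; no error found.

no error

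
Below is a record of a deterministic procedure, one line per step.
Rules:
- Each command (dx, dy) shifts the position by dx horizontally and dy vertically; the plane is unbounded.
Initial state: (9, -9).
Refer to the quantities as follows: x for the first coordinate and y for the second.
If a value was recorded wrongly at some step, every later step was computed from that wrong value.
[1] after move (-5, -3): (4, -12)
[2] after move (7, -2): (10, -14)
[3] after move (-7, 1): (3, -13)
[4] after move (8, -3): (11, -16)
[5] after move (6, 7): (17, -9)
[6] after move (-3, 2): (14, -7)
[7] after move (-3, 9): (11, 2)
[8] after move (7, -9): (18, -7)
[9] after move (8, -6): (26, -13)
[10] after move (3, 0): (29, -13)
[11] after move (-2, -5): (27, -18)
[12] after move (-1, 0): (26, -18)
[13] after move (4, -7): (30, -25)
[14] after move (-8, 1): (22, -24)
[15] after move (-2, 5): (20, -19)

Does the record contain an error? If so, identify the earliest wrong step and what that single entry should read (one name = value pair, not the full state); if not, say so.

step 2, x = 11

Recomputing the run from the initial state:
step 1: x = 4, y = -12
step 2: x = 11, y = -14
step 3: x = 4, y = -13
step 4: x = 12, y = -16
step 5: x = 18, y = -9
step 6: x = 15, y = -7
step 7: x = 12, y = 2
step 8: x = 19, y = -7
step 9: x = 27, y = -13
step 10: x = 30, y = -13
step 11: x = 28, y = -18
step 12: x = 27, y = -18
step 13: x = 31, y = -25
step 14: x = 23, y = -24
step 15: x = 21, y = -19
The first disagreement with the record is at step 2, where the value should be x = 11.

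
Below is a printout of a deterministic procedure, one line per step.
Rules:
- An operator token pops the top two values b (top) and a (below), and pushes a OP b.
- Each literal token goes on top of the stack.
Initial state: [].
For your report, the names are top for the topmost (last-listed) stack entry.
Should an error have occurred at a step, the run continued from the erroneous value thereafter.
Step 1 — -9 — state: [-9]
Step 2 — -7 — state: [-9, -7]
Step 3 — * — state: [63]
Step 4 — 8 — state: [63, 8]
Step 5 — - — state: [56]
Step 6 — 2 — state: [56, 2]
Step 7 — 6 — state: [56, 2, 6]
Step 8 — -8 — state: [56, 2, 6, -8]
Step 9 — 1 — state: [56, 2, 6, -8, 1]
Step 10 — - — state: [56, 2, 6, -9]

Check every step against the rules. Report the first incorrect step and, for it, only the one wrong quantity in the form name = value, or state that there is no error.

step 5, top = 55

Recomputing the run from the initial state:
step 1: [-9]
step 2: [-9, -7]
step 3: [63]
step 4: [63, 8]
step 5: [55]
step 6: [55, 2]
step 7: [55, 2, 6]
step 8: [55, 2, 6, -8]
step 9: [55, 2, 6, -8, 1]
step 10: [55, 2, 6, -9]
The first disagreement with the printout is at step 5, where the value should be top = 55.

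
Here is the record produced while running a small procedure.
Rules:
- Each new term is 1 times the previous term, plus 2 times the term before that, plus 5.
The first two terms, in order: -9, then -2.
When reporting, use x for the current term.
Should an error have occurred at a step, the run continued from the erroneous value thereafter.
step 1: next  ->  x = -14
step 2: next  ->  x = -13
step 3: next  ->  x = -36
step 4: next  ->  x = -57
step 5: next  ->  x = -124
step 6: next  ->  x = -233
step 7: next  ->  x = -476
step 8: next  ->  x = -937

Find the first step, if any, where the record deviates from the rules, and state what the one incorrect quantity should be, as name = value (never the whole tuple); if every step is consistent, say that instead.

Recomputing the run from the initial state:
step 1: x = -15
step 2: x = -14
step 3: x = -39
step 4: x = -62
step 5: x = -135
step 6: x = -254
step 7: x = -519
step 8: x = -1022
The first disagreement with the record is at step 1, where the value should be x = -15.

step 1, x = -15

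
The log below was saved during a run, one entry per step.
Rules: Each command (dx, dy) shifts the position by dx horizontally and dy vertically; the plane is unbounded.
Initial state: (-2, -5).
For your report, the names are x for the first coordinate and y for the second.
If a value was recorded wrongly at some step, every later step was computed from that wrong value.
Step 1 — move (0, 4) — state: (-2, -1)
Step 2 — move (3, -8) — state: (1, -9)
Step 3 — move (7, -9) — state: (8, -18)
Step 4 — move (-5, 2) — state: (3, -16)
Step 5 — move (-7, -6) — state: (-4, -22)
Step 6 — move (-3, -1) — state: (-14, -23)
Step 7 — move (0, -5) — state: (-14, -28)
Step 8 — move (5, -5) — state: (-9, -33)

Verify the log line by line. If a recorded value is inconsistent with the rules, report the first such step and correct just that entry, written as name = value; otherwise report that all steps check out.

step 6, x = -7

1. x = -2 + (0) = -2, y = -5 + (4) = -1 (exactly as logged)
2. x = -2 + (3) = 1, y = -1 + (-8) = -9 (agrees with the log)
3. x = 1 + (7) = 8, y = -9 + (-9) = -18 (confirmed correct)
4. x = 8 + (-5) = 3, y = -18 + (2) = -16 (same as recorded)
5. x = 3 + (-7) = -4, y = -16 + (-6) = -22 (no discrepancy)
6. x = -4 + (-3) = -7, y = -22 + (-1) = -23 (first mismatch against the log)
First incorrect step: 6; the correct value is x = -7.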